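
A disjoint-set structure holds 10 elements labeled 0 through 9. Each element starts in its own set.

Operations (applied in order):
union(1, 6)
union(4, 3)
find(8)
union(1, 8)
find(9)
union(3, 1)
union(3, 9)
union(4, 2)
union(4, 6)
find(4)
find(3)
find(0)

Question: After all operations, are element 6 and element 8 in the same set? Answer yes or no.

Step 1: union(1, 6) -> merged; set of 1 now {1, 6}
Step 2: union(4, 3) -> merged; set of 4 now {3, 4}
Step 3: find(8) -> no change; set of 8 is {8}
Step 4: union(1, 8) -> merged; set of 1 now {1, 6, 8}
Step 5: find(9) -> no change; set of 9 is {9}
Step 6: union(3, 1) -> merged; set of 3 now {1, 3, 4, 6, 8}
Step 7: union(3, 9) -> merged; set of 3 now {1, 3, 4, 6, 8, 9}
Step 8: union(4, 2) -> merged; set of 4 now {1, 2, 3, 4, 6, 8, 9}
Step 9: union(4, 6) -> already same set; set of 4 now {1, 2, 3, 4, 6, 8, 9}
Step 10: find(4) -> no change; set of 4 is {1, 2, 3, 4, 6, 8, 9}
Step 11: find(3) -> no change; set of 3 is {1, 2, 3, 4, 6, 8, 9}
Step 12: find(0) -> no change; set of 0 is {0}
Set of 6: {1, 2, 3, 4, 6, 8, 9}; 8 is a member.

Answer: yes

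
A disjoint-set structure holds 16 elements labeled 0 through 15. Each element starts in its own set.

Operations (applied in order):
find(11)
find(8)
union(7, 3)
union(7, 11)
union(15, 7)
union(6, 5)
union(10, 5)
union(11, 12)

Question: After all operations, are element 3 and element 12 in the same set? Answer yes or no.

Answer: yes

Derivation:
Step 1: find(11) -> no change; set of 11 is {11}
Step 2: find(8) -> no change; set of 8 is {8}
Step 3: union(7, 3) -> merged; set of 7 now {3, 7}
Step 4: union(7, 11) -> merged; set of 7 now {3, 7, 11}
Step 5: union(15, 7) -> merged; set of 15 now {3, 7, 11, 15}
Step 6: union(6, 5) -> merged; set of 6 now {5, 6}
Step 7: union(10, 5) -> merged; set of 10 now {5, 6, 10}
Step 8: union(11, 12) -> merged; set of 11 now {3, 7, 11, 12, 15}
Set of 3: {3, 7, 11, 12, 15}; 12 is a member.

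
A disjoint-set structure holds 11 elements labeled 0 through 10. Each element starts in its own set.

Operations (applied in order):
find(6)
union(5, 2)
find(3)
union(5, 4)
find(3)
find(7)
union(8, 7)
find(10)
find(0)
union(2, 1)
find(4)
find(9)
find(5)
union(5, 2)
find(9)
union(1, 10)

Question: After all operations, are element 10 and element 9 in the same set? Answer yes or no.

Answer: no

Derivation:
Step 1: find(6) -> no change; set of 6 is {6}
Step 2: union(5, 2) -> merged; set of 5 now {2, 5}
Step 3: find(3) -> no change; set of 3 is {3}
Step 4: union(5, 4) -> merged; set of 5 now {2, 4, 5}
Step 5: find(3) -> no change; set of 3 is {3}
Step 6: find(7) -> no change; set of 7 is {7}
Step 7: union(8, 7) -> merged; set of 8 now {7, 8}
Step 8: find(10) -> no change; set of 10 is {10}
Step 9: find(0) -> no change; set of 0 is {0}
Step 10: union(2, 1) -> merged; set of 2 now {1, 2, 4, 5}
Step 11: find(4) -> no change; set of 4 is {1, 2, 4, 5}
Step 12: find(9) -> no change; set of 9 is {9}
Step 13: find(5) -> no change; set of 5 is {1, 2, 4, 5}
Step 14: union(5, 2) -> already same set; set of 5 now {1, 2, 4, 5}
Step 15: find(9) -> no change; set of 9 is {9}
Step 16: union(1, 10) -> merged; set of 1 now {1, 2, 4, 5, 10}
Set of 10: {1, 2, 4, 5, 10}; 9 is not a member.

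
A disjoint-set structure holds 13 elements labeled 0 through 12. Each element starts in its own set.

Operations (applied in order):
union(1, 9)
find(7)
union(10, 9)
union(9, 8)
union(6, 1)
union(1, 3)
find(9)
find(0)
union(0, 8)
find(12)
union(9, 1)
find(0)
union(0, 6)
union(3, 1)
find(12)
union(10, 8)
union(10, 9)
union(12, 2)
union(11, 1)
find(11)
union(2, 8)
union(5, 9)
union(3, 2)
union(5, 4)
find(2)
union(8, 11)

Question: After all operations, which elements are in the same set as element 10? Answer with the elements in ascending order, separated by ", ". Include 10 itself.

Step 1: union(1, 9) -> merged; set of 1 now {1, 9}
Step 2: find(7) -> no change; set of 7 is {7}
Step 3: union(10, 9) -> merged; set of 10 now {1, 9, 10}
Step 4: union(9, 8) -> merged; set of 9 now {1, 8, 9, 10}
Step 5: union(6, 1) -> merged; set of 6 now {1, 6, 8, 9, 10}
Step 6: union(1, 3) -> merged; set of 1 now {1, 3, 6, 8, 9, 10}
Step 7: find(9) -> no change; set of 9 is {1, 3, 6, 8, 9, 10}
Step 8: find(0) -> no change; set of 0 is {0}
Step 9: union(0, 8) -> merged; set of 0 now {0, 1, 3, 6, 8, 9, 10}
Step 10: find(12) -> no change; set of 12 is {12}
Step 11: union(9, 1) -> already same set; set of 9 now {0, 1, 3, 6, 8, 9, 10}
Step 12: find(0) -> no change; set of 0 is {0, 1, 3, 6, 8, 9, 10}
Step 13: union(0, 6) -> already same set; set of 0 now {0, 1, 3, 6, 8, 9, 10}
Step 14: union(3, 1) -> already same set; set of 3 now {0, 1, 3, 6, 8, 9, 10}
Step 15: find(12) -> no change; set of 12 is {12}
Step 16: union(10, 8) -> already same set; set of 10 now {0, 1, 3, 6, 8, 9, 10}
Step 17: union(10, 9) -> already same set; set of 10 now {0, 1, 3, 6, 8, 9, 10}
Step 18: union(12, 2) -> merged; set of 12 now {2, 12}
Step 19: union(11, 1) -> merged; set of 11 now {0, 1, 3, 6, 8, 9, 10, 11}
Step 20: find(11) -> no change; set of 11 is {0, 1, 3, 6, 8, 9, 10, 11}
Step 21: union(2, 8) -> merged; set of 2 now {0, 1, 2, 3, 6, 8, 9, 10, 11, 12}
Step 22: union(5, 9) -> merged; set of 5 now {0, 1, 2, 3, 5, 6, 8, 9, 10, 11, 12}
Step 23: union(3, 2) -> already same set; set of 3 now {0, 1, 2, 3, 5, 6, 8, 9, 10, 11, 12}
Step 24: union(5, 4) -> merged; set of 5 now {0, 1, 2, 3, 4, 5, 6, 8, 9, 10, 11, 12}
Step 25: find(2) -> no change; set of 2 is {0, 1, 2, 3, 4, 5, 6, 8, 9, 10, 11, 12}
Step 26: union(8, 11) -> already same set; set of 8 now {0, 1, 2, 3, 4, 5, 6, 8, 9, 10, 11, 12}
Component of 10: {0, 1, 2, 3, 4, 5, 6, 8, 9, 10, 11, 12}

Answer: 0, 1, 2, 3, 4, 5, 6, 8, 9, 10, 11, 12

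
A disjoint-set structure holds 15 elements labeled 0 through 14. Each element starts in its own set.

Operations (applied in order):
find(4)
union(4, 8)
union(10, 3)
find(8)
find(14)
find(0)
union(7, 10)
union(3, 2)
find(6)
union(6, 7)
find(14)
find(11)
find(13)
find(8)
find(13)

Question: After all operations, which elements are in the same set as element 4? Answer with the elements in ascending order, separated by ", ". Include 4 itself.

Answer: 4, 8

Derivation:
Step 1: find(4) -> no change; set of 4 is {4}
Step 2: union(4, 8) -> merged; set of 4 now {4, 8}
Step 3: union(10, 3) -> merged; set of 10 now {3, 10}
Step 4: find(8) -> no change; set of 8 is {4, 8}
Step 5: find(14) -> no change; set of 14 is {14}
Step 6: find(0) -> no change; set of 0 is {0}
Step 7: union(7, 10) -> merged; set of 7 now {3, 7, 10}
Step 8: union(3, 2) -> merged; set of 3 now {2, 3, 7, 10}
Step 9: find(6) -> no change; set of 6 is {6}
Step 10: union(6, 7) -> merged; set of 6 now {2, 3, 6, 7, 10}
Step 11: find(14) -> no change; set of 14 is {14}
Step 12: find(11) -> no change; set of 11 is {11}
Step 13: find(13) -> no change; set of 13 is {13}
Step 14: find(8) -> no change; set of 8 is {4, 8}
Step 15: find(13) -> no change; set of 13 is {13}
Component of 4: {4, 8}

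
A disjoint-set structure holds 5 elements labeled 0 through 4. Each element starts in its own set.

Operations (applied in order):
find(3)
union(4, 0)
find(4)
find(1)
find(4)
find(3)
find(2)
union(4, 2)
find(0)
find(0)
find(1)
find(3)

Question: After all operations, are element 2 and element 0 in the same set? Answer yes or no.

Step 1: find(3) -> no change; set of 3 is {3}
Step 2: union(4, 0) -> merged; set of 4 now {0, 4}
Step 3: find(4) -> no change; set of 4 is {0, 4}
Step 4: find(1) -> no change; set of 1 is {1}
Step 5: find(4) -> no change; set of 4 is {0, 4}
Step 6: find(3) -> no change; set of 3 is {3}
Step 7: find(2) -> no change; set of 2 is {2}
Step 8: union(4, 2) -> merged; set of 4 now {0, 2, 4}
Step 9: find(0) -> no change; set of 0 is {0, 2, 4}
Step 10: find(0) -> no change; set of 0 is {0, 2, 4}
Step 11: find(1) -> no change; set of 1 is {1}
Step 12: find(3) -> no change; set of 3 is {3}
Set of 2: {0, 2, 4}; 0 is a member.

Answer: yes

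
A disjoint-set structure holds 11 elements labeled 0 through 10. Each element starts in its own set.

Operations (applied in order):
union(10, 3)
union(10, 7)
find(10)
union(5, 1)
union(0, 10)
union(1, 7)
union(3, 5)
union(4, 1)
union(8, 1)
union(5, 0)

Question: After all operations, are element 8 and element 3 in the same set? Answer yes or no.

Step 1: union(10, 3) -> merged; set of 10 now {3, 10}
Step 2: union(10, 7) -> merged; set of 10 now {3, 7, 10}
Step 3: find(10) -> no change; set of 10 is {3, 7, 10}
Step 4: union(5, 1) -> merged; set of 5 now {1, 5}
Step 5: union(0, 10) -> merged; set of 0 now {0, 3, 7, 10}
Step 6: union(1, 7) -> merged; set of 1 now {0, 1, 3, 5, 7, 10}
Step 7: union(3, 5) -> already same set; set of 3 now {0, 1, 3, 5, 7, 10}
Step 8: union(4, 1) -> merged; set of 4 now {0, 1, 3, 4, 5, 7, 10}
Step 9: union(8, 1) -> merged; set of 8 now {0, 1, 3, 4, 5, 7, 8, 10}
Step 10: union(5, 0) -> already same set; set of 5 now {0, 1, 3, 4, 5, 7, 8, 10}
Set of 8: {0, 1, 3, 4, 5, 7, 8, 10}; 3 is a member.

Answer: yes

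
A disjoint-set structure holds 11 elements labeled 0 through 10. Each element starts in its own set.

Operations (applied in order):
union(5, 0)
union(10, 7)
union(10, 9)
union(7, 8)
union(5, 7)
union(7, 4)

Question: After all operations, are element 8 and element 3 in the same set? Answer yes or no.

Step 1: union(5, 0) -> merged; set of 5 now {0, 5}
Step 2: union(10, 7) -> merged; set of 10 now {7, 10}
Step 3: union(10, 9) -> merged; set of 10 now {7, 9, 10}
Step 4: union(7, 8) -> merged; set of 7 now {7, 8, 9, 10}
Step 5: union(5, 7) -> merged; set of 5 now {0, 5, 7, 8, 9, 10}
Step 6: union(7, 4) -> merged; set of 7 now {0, 4, 5, 7, 8, 9, 10}
Set of 8: {0, 4, 5, 7, 8, 9, 10}; 3 is not a member.

Answer: no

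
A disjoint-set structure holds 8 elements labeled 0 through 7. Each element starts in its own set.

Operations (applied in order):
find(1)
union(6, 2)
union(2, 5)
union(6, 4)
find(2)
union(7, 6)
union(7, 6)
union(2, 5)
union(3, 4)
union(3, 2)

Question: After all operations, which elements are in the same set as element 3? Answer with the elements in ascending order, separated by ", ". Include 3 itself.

Answer: 2, 3, 4, 5, 6, 7

Derivation:
Step 1: find(1) -> no change; set of 1 is {1}
Step 2: union(6, 2) -> merged; set of 6 now {2, 6}
Step 3: union(2, 5) -> merged; set of 2 now {2, 5, 6}
Step 4: union(6, 4) -> merged; set of 6 now {2, 4, 5, 6}
Step 5: find(2) -> no change; set of 2 is {2, 4, 5, 6}
Step 6: union(7, 6) -> merged; set of 7 now {2, 4, 5, 6, 7}
Step 7: union(7, 6) -> already same set; set of 7 now {2, 4, 5, 6, 7}
Step 8: union(2, 5) -> already same set; set of 2 now {2, 4, 5, 6, 7}
Step 9: union(3, 4) -> merged; set of 3 now {2, 3, 4, 5, 6, 7}
Step 10: union(3, 2) -> already same set; set of 3 now {2, 3, 4, 5, 6, 7}
Component of 3: {2, 3, 4, 5, 6, 7}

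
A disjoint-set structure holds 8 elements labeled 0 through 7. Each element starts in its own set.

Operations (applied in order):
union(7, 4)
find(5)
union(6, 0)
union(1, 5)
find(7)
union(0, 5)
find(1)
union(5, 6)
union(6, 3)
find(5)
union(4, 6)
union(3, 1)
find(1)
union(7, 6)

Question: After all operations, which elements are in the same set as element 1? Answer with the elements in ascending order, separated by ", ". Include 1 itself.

Step 1: union(7, 4) -> merged; set of 7 now {4, 7}
Step 2: find(5) -> no change; set of 5 is {5}
Step 3: union(6, 0) -> merged; set of 6 now {0, 6}
Step 4: union(1, 5) -> merged; set of 1 now {1, 5}
Step 5: find(7) -> no change; set of 7 is {4, 7}
Step 6: union(0, 5) -> merged; set of 0 now {0, 1, 5, 6}
Step 7: find(1) -> no change; set of 1 is {0, 1, 5, 6}
Step 8: union(5, 6) -> already same set; set of 5 now {0, 1, 5, 6}
Step 9: union(6, 3) -> merged; set of 6 now {0, 1, 3, 5, 6}
Step 10: find(5) -> no change; set of 5 is {0, 1, 3, 5, 6}
Step 11: union(4, 6) -> merged; set of 4 now {0, 1, 3, 4, 5, 6, 7}
Step 12: union(3, 1) -> already same set; set of 3 now {0, 1, 3, 4, 5, 6, 7}
Step 13: find(1) -> no change; set of 1 is {0, 1, 3, 4, 5, 6, 7}
Step 14: union(7, 6) -> already same set; set of 7 now {0, 1, 3, 4, 5, 6, 7}
Component of 1: {0, 1, 3, 4, 5, 6, 7}

Answer: 0, 1, 3, 4, 5, 6, 7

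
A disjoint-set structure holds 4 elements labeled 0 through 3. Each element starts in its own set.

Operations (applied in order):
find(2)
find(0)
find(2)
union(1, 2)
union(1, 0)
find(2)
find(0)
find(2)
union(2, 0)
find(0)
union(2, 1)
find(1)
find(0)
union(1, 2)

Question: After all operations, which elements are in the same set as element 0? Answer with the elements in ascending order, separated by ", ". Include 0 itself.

Step 1: find(2) -> no change; set of 2 is {2}
Step 2: find(0) -> no change; set of 0 is {0}
Step 3: find(2) -> no change; set of 2 is {2}
Step 4: union(1, 2) -> merged; set of 1 now {1, 2}
Step 5: union(1, 0) -> merged; set of 1 now {0, 1, 2}
Step 6: find(2) -> no change; set of 2 is {0, 1, 2}
Step 7: find(0) -> no change; set of 0 is {0, 1, 2}
Step 8: find(2) -> no change; set of 2 is {0, 1, 2}
Step 9: union(2, 0) -> already same set; set of 2 now {0, 1, 2}
Step 10: find(0) -> no change; set of 0 is {0, 1, 2}
Step 11: union(2, 1) -> already same set; set of 2 now {0, 1, 2}
Step 12: find(1) -> no change; set of 1 is {0, 1, 2}
Step 13: find(0) -> no change; set of 0 is {0, 1, 2}
Step 14: union(1, 2) -> already same set; set of 1 now {0, 1, 2}
Component of 0: {0, 1, 2}

Answer: 0, 1, 2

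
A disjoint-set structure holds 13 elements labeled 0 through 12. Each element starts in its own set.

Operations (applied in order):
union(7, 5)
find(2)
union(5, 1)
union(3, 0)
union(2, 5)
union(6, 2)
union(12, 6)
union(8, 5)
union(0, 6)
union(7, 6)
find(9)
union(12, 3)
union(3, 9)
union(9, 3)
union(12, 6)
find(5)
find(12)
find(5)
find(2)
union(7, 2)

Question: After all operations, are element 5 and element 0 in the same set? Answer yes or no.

Answer: yes

Derivation:
Step 1: union(7, 5) -> merged; set of 7 now {5, 7}
Step 2: find(2) -> no change; set of 2 is {2}
Step 3: union(5, 1) -> merged; set of 5 now {1, 5, 7}
Step 4: union(3, 0) -> merged; set of 3 now {0, 3}
Step 5: union(2, 5) -> merged; set of 2 now {1, 2, 5, 7}
Step 6: union(6, 2) -> merged; set of 6 now {1, 2, 5, 6, 7}
Step 7: union(12, 6) -> merged; set of 12 now {1, 2, 5, 6, 7, 12}
Step 8: union(8, 5) -> merged; set of 8 now {1, 2, 5, 6, 7, 8, 12}
Step 9: union(0, 6) -> merged; set of 0 now {0, 1, 2, 3, 5, 6, 7, 8, 12}
Step 10: union(7, 6) -> already same set; set of 7 now {0, 1, 2, 3, 5, 6, 7, 8, 12}
Step 11: find(9) -> no change; set of 9 is {9}
Step 12: union(12, 3) -> already same set; set of 12 now {0, 1, 2, 3, 5, 6, 7, 8, 12}
Step 13: union(3, 9) -> merged; set of 3 now {0, 1, 2, 3, 5, 6, 7, 8, 9, 12}
Step 14: union(9, 3) -> already same set; set of 9 now {0, 1, 2, 3, 5, 6, 7, 8, 9, 12}
Step 15: union(12, 6) -> already same set; set of 12 now {0, 1, 2, 3, 5, 6, 7, 8, 9, 12}
Step 16: find(5) -> no change; set of 5 is {0, 1, 2, 3, 5, 6, 7, 8, 9, 12}
Step 17: find(12) -> no change; set of 12 is {0, 1, 2, 3, 5, 6, 7, 8, 9, 12}
Step 18: find(5) -> no change; set of 5 is {0, 1, 2, 3, 5, 6, 7, 8, 9, 12}
Step 19: find(2) -> no change; set of 2 is {0, 1, 2, 3, 5, 6, 7, 8, 9, 12}
Step 20: union(7, 2) -> already same set; set of 7 now {0, 1, 2, 3, 5, 6, 7, 8, 9, 12}
Set of 5: {0, 1, 2, 3, 5, 6, 7, 8, 9, 12}; 0 is a member.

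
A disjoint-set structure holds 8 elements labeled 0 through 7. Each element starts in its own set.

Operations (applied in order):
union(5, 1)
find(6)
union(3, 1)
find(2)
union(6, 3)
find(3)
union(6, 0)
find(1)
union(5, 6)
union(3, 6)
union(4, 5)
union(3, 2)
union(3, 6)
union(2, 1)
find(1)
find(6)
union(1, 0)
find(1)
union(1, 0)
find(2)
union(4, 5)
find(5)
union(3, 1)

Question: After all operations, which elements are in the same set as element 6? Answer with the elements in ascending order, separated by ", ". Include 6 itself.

Answer: 0, 1, 2, 3, 4, 5, 6

Derivation:
Step 1: union(5, 1) -> merged; set of 5 now {1, 5}
Step 2: find(6) -> no change; set of 6 is {6}
Step 3: union(3, 1) -> merged; set of 3 now {1, 3, 5}
Step 4: find(2) -> no change; set of 2 is {2}
Step 5: union(6, 3) -> merged; set of 6 now {1, 3, 5, 6}
Step 6: find(3) -> no change; set of 3 is {1, 3, 5, 6}
Step 7: union(6, 0) -> merged; set of 6 now {0, 1, 3, 5, 6}
Step 8: find(1) -> no change; set of 1 is {0, 1, 3, 5, 6}
Step 9: union(5, 6) -> already same set; set of 5 now {0, 1, 3, 5, 6}
Step 10: union(3, 6) -> already same set; set of 3 now {0, 1, 3, 5, 6}
Step 11: union(4, 5) -> merged; set of 4 now {0, 1, 3, 4, 5, 6}
Step 12: union(3, 2) -> merged; set of 3 now {0, 1, 2, 3, 4, 5, 6}
Step 13: union(3, 6) -> already same set; set of 3 now {0, 1, 2, 3, 4, 5, 6}
Step 14: union(2, 1) -> already same set; set of 2 now {0, 1, 2, 3, 4, 5, 6}
Step 15: find(1) -> no change; set of 1 is {0, 1, 2, 3, 4, 5, 6}
Step 16: find(6) -> no change; set of 6 is {0, 1, 2, 3, 4, 5, 6}
Step 17: union(1, 0) -> already same set; set of 1 now {0, 1, 2, 3, 4, 5, 6}
Step 18: find(1) -> no change; set of 1 is {0, 1, 2, 3, 4, 5, 6}
Step 19: union(1, 0) -> already same set; set of 1 now {0, 1, 2, 3, 4, 5, 6}
Step 20: find(2) -> no change; set of 2 is {0, 1, 2, 3, 4, 5, 6}
Step 21: union(4, 5) -> already same set; set of 4 now {0, 1, 2, 3, 4, 5, 6}
Step 22: find(5) -> no change; set of 5 is {0, 1, 2, 3, 4, 5, 6}
Step 23: union(3, 1) -> already same set; set of 3 now {0, 1, 2, 3, 4, 5, 6}
Component of 6: {0, 1, 2, 3, 4, 5, 6}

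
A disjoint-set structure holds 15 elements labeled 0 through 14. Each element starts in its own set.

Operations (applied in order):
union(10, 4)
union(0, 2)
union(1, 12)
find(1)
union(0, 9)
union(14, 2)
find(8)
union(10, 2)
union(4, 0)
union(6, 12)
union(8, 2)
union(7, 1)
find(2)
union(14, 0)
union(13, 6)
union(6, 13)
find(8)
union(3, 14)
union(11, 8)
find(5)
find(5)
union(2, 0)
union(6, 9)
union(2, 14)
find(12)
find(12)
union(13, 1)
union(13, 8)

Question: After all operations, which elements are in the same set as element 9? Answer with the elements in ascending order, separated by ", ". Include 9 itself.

Answer: 0, 1, 2, 3, 4, 6, 7, 8, 9, 10, 11, 12, 13, 14

Derivation:
Step 1: union(10, 4) -> merged; set of 10 now {4, 10}
Step 2: union(0, 2) -> merged; set of 0 now {0, 2}
Step 3: union(1, 12) -> merged; set of 1 now {1, 12}
Step 4: find(1) -> no change; set of 1 is {1, 12}
Step 5: union(0, 9) -> merged; set of 0 now {0, 2, 9}
Step 6: union(14, 2) -> merged; set of 14 now {0, 2, 9, 14}
Step 7: find(8) -> no change; set of 8 is {8}
Step 8: union(10, 2) -> merged; set of 10 now {0, 2, 4, 9, 10, 14}
Step 9: union(4, 0) -> already same set; set of 4 now {0, 2, 4, 9, 10, 14}
Step 10: union(6, 12) -> merged; set of 6 now {1, 6, 12}
Step 11: union(8, 2) -> merged; set of 8 now {0, 2, 4, 8, 9, 10, 14}
Step 12: union(7, 1) -> merged; set of 7 now {1, 6, 7, 12}
Step 13: find(2) -> no change; set of 2 is {0, 2, 4, 8, 9, 10, 14}
Step 14: union(14, 0) -> already same set; set of 14 now {0, 2, 4, 8, 9, 10, 14}
Step 15: union(13, 6) -> merged; set of 13 now {1, 6, 7, 12, 13}
Step 16: union(6, 13) -> already same set; set of 6 now {1, 6, 7, 12, 13}
Step 17: find(8) -> no change; set of 8 is {0, 2, 4, 8, 9, 10, 14}
Step 18: union(3, 14) -> merged; set of 3 now {0, 2, 3, 4, 8, 9, 10, 14}
Step 19: union(11, 8) -> merged; set of 11 now {0, 2, 3, 4, 8, 9, 10, 11, 14}
Step 20: find(5) -> no change; set of 5 is {5}
Step 21: find(5) -> no change; set of 5 is {5}
Step 22: union(2, 0) -> already same set; set of 2 now {0, 2, 3, 4, 8, 9, 10, 11, 14}
Step 23: union(6, 9) -> merged; set of 6 now {0, 1, 2, 3, 4, 6, 7, 8, 9, 10, 11, 12, 13, 14}
Step 24: union(2, 14) -> already same set; set of 2 now {0, 1, 2, 3, 4, 6, 7, 8, 9, 10, 11, 12, 13, 14}
Step 25: find(12) -> no change; set of 12 is {0, 1, 2, 3, 4, 6, 7, 8, 9, 10, 11, 12, 13, 14}
Step 26: find(12) -> no change; set of 12 is {0, 1, 2, 3, 4, 6, 7, 8, 9, 10, 11, 12, 13, 14}
Step 27: union(13, 1) -> already same set; set of 13 now {0, 1, 2, 3, 4, 6, 7, 8, 9, 10, 11, 12, 13, 14}
Step 28: union(13, 8) -> already same set; set of 13 now {0, 1, 2, 3, 4, 6, 7, 8, 9, 10, 11, 12, 13, 14}
Component of 9: {0, 1, 2, 3, 4, 6, 7, 8, 9, 10, 11, 12, 13, 14}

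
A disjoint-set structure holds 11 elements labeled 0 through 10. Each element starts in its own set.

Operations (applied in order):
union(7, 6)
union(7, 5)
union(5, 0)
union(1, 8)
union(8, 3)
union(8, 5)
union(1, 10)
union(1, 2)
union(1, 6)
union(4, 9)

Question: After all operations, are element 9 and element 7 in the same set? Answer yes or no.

Answer: no

Derivation:
Step 1: union(7, 6) -> merged; set of 7 now {6, 7}
Step 2: union(7, 5) -> merged; set of 7 now {5, 6, 7}
Step 3: union(5, 0) -> merged; set of 5 now {0, 5, 6, 7}
Step 4: union(1, 8) -> merged; set of 1 now {1, 8}
Step 5: union(8, 3) -> merged; set of 8 now {1, 3, 8}
Step 6: union(8, 5) -> merged; set of 8 now {0, 1, 3, 5, 6, 7, 8}
Step 7: union(1, 10) -> merged; set of 1 now {0, 1, 3, 5, 6, 7, 8, 10}
Step 8: union(1, 2) -> merged; set of 1 now {0, 1, 2, 3, 5, 6, 7, 8, 10}
Step 9: union(1, 6) -> already same set; set of 1 now {0, 1, 2, 3, 5, 6, 7, 8, 10}
Step 10: union(4, 9) -> merged; set of 4 now {4, 9}
Set of 9: {4, 9}; 7 is not a member.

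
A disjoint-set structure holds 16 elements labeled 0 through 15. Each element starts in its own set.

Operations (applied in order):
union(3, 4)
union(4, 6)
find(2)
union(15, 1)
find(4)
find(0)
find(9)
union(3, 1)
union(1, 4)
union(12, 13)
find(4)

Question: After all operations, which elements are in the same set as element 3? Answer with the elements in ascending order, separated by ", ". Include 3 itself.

Step 1: union(3, 4) -> merged; set of 3 now {3, 4}
Step 2: union(4, 6) -> merged; set of 4 now {3, 4, 6}
Step 3: find(2) -> no change; set of 2 is {2}
Step 4: union(15, 1) -> merged; set of 15 now {1, 15}
Step 5: find(4) -> no change; set of 4 is {3, 4, 6}
Step 6: find(0) -> no change; set of 0 is {0}
Step 7: find(9) -> no change; set of 9 is {9}
Step 8: union(3, 1) -> merged; set of 3 now {1, 3, 4, 6, 15}
Step 9: union(1, 4) -> already same set; set of 1 now {1, 3, 4, 6, 15}
Step 10: union(12, 13) -> merged; set of 12 now {12, 13}
Step 11: find(4) -> no change; set of 4 is {1, 3, 4, 6, 15}
Component of 3: {1, 3, 4, 6, 15}

Answer: 1, 3, 4, 6, 15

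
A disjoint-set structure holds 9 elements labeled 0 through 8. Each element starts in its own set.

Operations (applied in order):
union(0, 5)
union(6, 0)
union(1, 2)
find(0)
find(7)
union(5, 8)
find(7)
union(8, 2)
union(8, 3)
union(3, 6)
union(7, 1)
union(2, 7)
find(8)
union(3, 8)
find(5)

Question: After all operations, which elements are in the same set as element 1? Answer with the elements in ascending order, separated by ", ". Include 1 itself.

Step 1: union(0, 5) -> merged; set of 0 now {0, 5}
Step 2: union(6, 0) -> merged; set of 6 now {0, 5, 6}
Step 3: union(1, 2) -> merged; set of 1 now {1, 2}
Step 4: find(0) -> no change; set of 0 is {0, 5, 6}
Step 5: find(7) -> no change; set of 7 is {7}
Step 6: union(5, 8) -> merged; set of 5 now {0, 5, 6, 8}
Step 7: find(7) -> no change; set of 7 is {7}
Step 8: union(8, 2) -> merged; set of 8 now {0, 1, 2, 5, 6, 8}
Step 9: union(8, 3) -> merged; set of 8 now {0, 1, 2, 3, 5, 6, 8}
Step 10: union(3, 6) -> already same set; set of 3 now {0, 1, 2, 3, 5, 6, 8}
Step 11: union(7, 1) -> merged; set of 7 now {0, 1, 2, 3, 5, 6, 7, 8}
Step 12: union(2, 7) -> already same set; set of 2 now {0, 1, 2, 3, 5, 6, 7, 8}
Step 13: find(8) -> no change; set of 8 is {0, 1, 2, 3, 5, 6, 7, 8}
Step 14: union(3, 8) -> already same set; set of 3 now {0, 1, 2, 3, 5, 6, 7, 8}
Step 15: find(5) -> no change; set of 5 is {0, 1, 2, 3, 5, 6, 7, 8}
Component of 1: {0, 1, 2, 3, 5, 6, 7, 8}

Answer: 0, 1, 2, 3, 5, 6, 7, 8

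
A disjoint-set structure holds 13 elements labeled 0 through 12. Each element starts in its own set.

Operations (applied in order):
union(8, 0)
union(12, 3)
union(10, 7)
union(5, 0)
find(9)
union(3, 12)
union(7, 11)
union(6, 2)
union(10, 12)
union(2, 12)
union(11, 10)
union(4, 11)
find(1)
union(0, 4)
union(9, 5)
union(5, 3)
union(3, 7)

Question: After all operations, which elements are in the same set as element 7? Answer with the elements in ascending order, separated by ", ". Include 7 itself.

Answer: 0, 2, 3, 4, 5, 6, 7, 8, 9, 10, 11, 12

Derivation:
Step 1: union(8, 0) -> merged; set of 8 now {0, 8}
Step 2: union(12, 3) -> merged; set of 12 now {3, 12}
Step 3: union(10, 7) -> merged; set of 10 now {7, 10}
Step 4: union(5, 0) -> merged; set of 5 now {0, 5, 8}
Step 5: find(9) -> no change; set of 9 is {9}
Step 6: union(3, 12) -> already same set; set of 3 now {3, 12}
Step 7: union(7, 11) -> merged; set of 7 now {7, 10, 11}
Step 8: union(6, 2) -> merged; set of 6 now {2, 6}
Step 9: union(10, 12) -> merged; set of 10 now {3, 7, 10, 11, 12}
Step 10: union(2, 12) -> merged; set of 2 now {2, 3, 6, 7, 10, 11, 12}
Step 11: union(11, 10) -> already same set; set of 11 now {2, 3, 6, 7, 10, 11, 12}
Step 12: union(4, 11) -> merged; set of 4 now {2, 3, 4, 6, 7, 10, 11, 12}
Step 13: find(1) -> no change; set of 1 is {1}
Step 14: union(0, 4) -> merged; set of 0 now {0, 2, 3, 4, 5, 6, 7, 8, 10, 11, 12}
Step 15: union(9, 5) -> merged; set of 9 now {0, 2, 3, 4, 5, 6, 7, 8, 9, 10, 11, 12}
Step 16: union(5, 3) -> already same set; set of 5 now {0, 2, 3, 4, 5, 6, 7, 8, 9, 10, 11, 12}
Step 17: union(3, 7) -> already same set; set of 3 now {0, 2, 3, 4, 5, 6, 7, 8, 9, 10, 11, 12}
Component of 7: {0, 2, 3, 4, 5, 6, 7, 8, 9, 10, 11, 12}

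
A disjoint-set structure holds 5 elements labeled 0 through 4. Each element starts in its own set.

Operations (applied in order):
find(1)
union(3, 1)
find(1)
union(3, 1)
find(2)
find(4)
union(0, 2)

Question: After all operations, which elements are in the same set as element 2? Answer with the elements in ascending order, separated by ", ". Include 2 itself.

Step 1: find(1) -> no change; set of 1 is {1}
Step 2: union(3, 1) -> merged; set of 3 now {1, 3}
Step 3: find(1) -> no change; set of 1 is {1, 3}
Step 4: union(3, 1) -> already same set; set of 3 now {1, 3}
Step 5: find(2) -> no change; set of 2 is {2}
Step 6: find(4) -> no change; set of 4 is {4}
Step 7: union(0, 2) -> merged; set of 0 now {0, 2}
Component of 2: {0, 2}

Answer: 0, 2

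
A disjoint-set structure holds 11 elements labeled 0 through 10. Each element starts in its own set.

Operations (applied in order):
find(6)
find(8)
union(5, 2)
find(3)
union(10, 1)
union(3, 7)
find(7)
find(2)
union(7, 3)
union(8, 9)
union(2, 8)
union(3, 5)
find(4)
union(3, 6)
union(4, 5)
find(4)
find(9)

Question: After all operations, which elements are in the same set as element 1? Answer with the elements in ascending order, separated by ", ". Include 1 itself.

Answer: 1, 10

Derivation:
Step 1: find(6) -> no change; set of 6 is {6}
Step 2: find(8) -> no change; set of 8 is {8}
Step 3: union(5, 2) -> merged; set of 5 now {2, 5}
Step 4: find(3) -> no change; set of 3 is {3}
Step 5: union(10, 1) -> merged; set of 10 now {1, 10}
Step 6: union(3, 7) -> merged; set of 3 now {3, 7}
Step 7: find(7) -> no change; set of 7 is {3, 7}
Step 8: find(2) -> no change; set of 2 is {2, 5}
Step 9: union(7, 3) -> already same set; set of 7 now {3, 7}
Step 10: union(8, 9) -> merged; set of 8 now {8, 9}
Step 11: union(2, 8) -> merged; set of 2 now {2, 5, 8, 9}
Step 12: union(3, 5) -> merged; set of 3 now {2, 3, 5, 7, 8, 9}
Step 13: find(4) -> no change; set of 4 is {4}
Step 14: union(3, 6) -> merged; set of 3 now {2, 3, 5, 6, 7, 8, 9}
Step 15: union(4, 5) -> merged; set of 4 now {2, 3, 4, 5, 6, 7, 8, 9}
Step 16: find(4) -> no change; set of 4 is {2, 3, 4, 5, 6, 7, 8, 9}
Step 17: find(9) -> no change; set of 9 is {2, 3, 4, 5, 6, 7, 8, 9}
Component of 1: {1, 10}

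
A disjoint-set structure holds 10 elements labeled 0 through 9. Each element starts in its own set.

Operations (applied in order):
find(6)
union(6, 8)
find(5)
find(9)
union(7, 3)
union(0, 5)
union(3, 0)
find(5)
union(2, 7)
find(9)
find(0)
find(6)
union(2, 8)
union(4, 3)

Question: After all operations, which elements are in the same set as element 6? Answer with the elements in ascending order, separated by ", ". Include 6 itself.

Answer: 0, 2, 3, 4, 5, 6, 7, 8

Derivation:
Step 1: find(6) -> no change; set of 6 is {6}
Step 2: union(6, 8) -> merged; set of 6 now {6, 8}
Step 3: find(5) -> no change; set of 5 is {5}
Step 4: find(9) -> no change; set of 9 is {9}
Step 5: union(7, 3) -> merged; set of 7 now {3, 7}
Step 6: union(0, 5) -> merged; set of 0 now {0, 5}
Step 7: union(3, 0) -> merged; set of 3 now {0, 3, 5, 7}
Step 8: find(5) -> no change; set of 5 is {0, 3, 5, 7}
Step 9: union(2, 7) -> merged; set of 2 now {0, 2, 3, 5, 7}
Step 10: find(9) -> no change; set of 9 is {9}
Step 11: find(0) -> no change; set of 0 is {0, 2, 3, 5, 7}
Step 12: find(6) -> no change; set of 6 is {6, 8}
Step 13: union(2, 8) -> merged; set of 2 now {0, 2, 3, 5, 6, 7, 8}
Step 14: union(4, 3) -> merged; set of 4 now {0, 2, 3, 4, 5, 6, 7, 8}
Component of 6: {0, 2, 3, 4, 5, 6, 7, 8}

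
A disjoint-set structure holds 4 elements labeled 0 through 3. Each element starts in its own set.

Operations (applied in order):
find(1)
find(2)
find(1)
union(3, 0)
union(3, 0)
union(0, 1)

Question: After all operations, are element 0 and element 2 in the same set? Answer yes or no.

Step 1: find(1) -> no change; set of 1 is {1}
Step 2: find(2) -> no change; set of 2 is {2}
Step 3: find(1) -> no change; set of 1 is {1}
Step 4: union(3, 0) -> merged; set of 3 now {0, 3}
Step 5: union(3, 0) -> already same set; set of 3 now {0, 3}
Step 6: union(0, 1) -> merged; set of 0 now {0, 1, 3}
Set of 0: {0, 1, 3}; 2 is not a member.

Answer: no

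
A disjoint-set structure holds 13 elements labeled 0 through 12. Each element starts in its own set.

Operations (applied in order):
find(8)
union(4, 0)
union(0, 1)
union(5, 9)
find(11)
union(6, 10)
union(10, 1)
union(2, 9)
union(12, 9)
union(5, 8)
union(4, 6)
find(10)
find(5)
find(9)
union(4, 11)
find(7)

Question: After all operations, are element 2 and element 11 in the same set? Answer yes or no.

Answer: no

Derivation:
Step 1: find(8) -> no change; set of 8 is {8}
Step 2: union(4, 0) -> merged; set of 4 now {0, 4}
Step 3: union(0, 1) -> merged; set of 0 now {0, 1, 4}
Step 4: union(5, 9) -> merged; set of 5 now {5, 9}
Step 5: find(11) -> no change; set of 11 is {11}
Step 6: union(6, 10) -> merged; set of 6 now {6, 10}
Step 7: union(10, 1) -> merged; set of 10 now {0, 1, 4, 6, 10}
Step 8: union(2, 9) -> merged; set of 2 now {2, 5, 9}
Step 9: union(12, 9) -> merged; set of 12 now {2, 5, 9, 12}
Step 10: union(5, 8) -> merged; set of 5 now {2, 5, 8, 9, 12}
Step 11: union(4, 6) -> already same set; set of 4 now {0, 1, 4, 6, 10}
Step 12: find(10) -> no change; set of 10 is {0, 1, 4, 6, 10}
Step 13: find(5) -> no change; set of 5 is {2, 5, 8, 9, 12}
Step 14: find(9) -> no change; set of 9 is {2, 5, 8, 9, 12}
Step 15: union(4, 11) -> merged; set of 4 now {0, 1, 4, 6, 10, 11}
Step 16: find(7) -> no change; set of 7 is {7}
Set of 2: {2, 5, 8, 9, 12}; 11 is not a member.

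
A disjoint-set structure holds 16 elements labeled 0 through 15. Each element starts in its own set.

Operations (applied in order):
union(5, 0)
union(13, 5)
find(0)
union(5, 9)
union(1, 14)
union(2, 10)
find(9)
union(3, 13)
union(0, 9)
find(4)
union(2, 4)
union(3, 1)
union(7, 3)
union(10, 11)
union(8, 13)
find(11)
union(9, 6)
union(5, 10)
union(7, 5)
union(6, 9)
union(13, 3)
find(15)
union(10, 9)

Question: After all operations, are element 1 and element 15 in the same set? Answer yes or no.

Step 1: union(5, 0) -> merged; set of 5 now {0, 5}
Step 2: union(13, 5) -> merged; set of 13 now {0, 5, 13}
Step 3: find(0) -> no change; set of 0 is {0, 5, 13}
Step 4: union(5, 9) -> merged; set of 5 now {0, 5, 9, 13}
Step 5: union(1, 14) -> merged; set of 1 now {1, 14}
Step 6: union(2, 10) -> merged; set of 2 now {2, 10}
Step 7: find(9) -> no change; set of 9 is {0, 5, 9, 13}
Step 8: union(3, 13) -> merged; set of 3 now {0, 3, 5, 9, 13}
Step 9: union(0, 9) -> already same set; set of 0 now {0, 3, 5, 9, 13}
Step 10: find(4) -> no change; set of 4 is {4}
Step 11: union(2, 4) -> merged; set of 2 now {2, 4, 10}
Step 12: union(3, 1) -> merged; set of 3 now {0, 1, 3, 5, 9, 13, 14}
Step 13: union(7, 3) -> merged; set of 7 now {0, 1, 3, 5, 7, 9, 13, 14}
Step 14: union(10, 11) -> merged; set of 10 now {2, 4, 10, 11}
Step 15: union(8, 13) -> merged; set of 8 now {0, 1, 3, 5, 7, 8, 9, 13, 14}
Step 16: find(11) -> no change; set of 11 is {2, 4, 10, 11}
Step 17: union(9, 6) -> merged; set of 9 now {0, 1, 3, 5, 6, 7, 8, 9, 13, 14}
Step 18: union(5, 10) -> merged; set of 5 now {0, 1, 2, 3, 4, 5, 6, 7, 8, 9, 10, 11, 13, 14}
Step 19: union(7, 5) -> already same set; set of 7 now {0, 1, 2, 3, 4, 5, 6, 7, 8, 9, 10, 11, 13, 14}
Step 20: union(6, 9) -> already same set; set of 6 now {0, 1, 2, 3, 4, 5, 6, 7, 8, 9, 10, 11, 13, 14}
Step 21: union(13, 3) -> already same set; set of 13 now {0, 1, 2, 3, 4, 5, 6, 7, 8, 9, 10, 11, 13, 14}
Step 22: find(15) -> no change; set of 15 is {15}
Step 23: union(10, 9) -> already same set; set of 10 now {0, 1, 2, 3, 4, 5, 6, 7, 8, 9, 10, 11, 13, 14}
Set of 1: {0, 1, 2, 3, 4, 5, 6, 7, 8, 9, 10, 11, 13, 14}; 15 is not a member.

Answer: no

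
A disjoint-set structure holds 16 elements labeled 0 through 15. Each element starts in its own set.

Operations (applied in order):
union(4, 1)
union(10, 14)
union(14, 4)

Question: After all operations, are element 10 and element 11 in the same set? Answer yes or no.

Answer: no

Derivation:
Step 1: union(4, 1) -> merged; set of 4 now {1, 4}
Step 2: union(10, 14) -> merged; set of 10 now {10, 14}
Step 3: union(14, 4) -> merged; set of 14 now {1, 4, 10, 14}
Set of 10: {1, 4, 10, 14}; 11 is not a member.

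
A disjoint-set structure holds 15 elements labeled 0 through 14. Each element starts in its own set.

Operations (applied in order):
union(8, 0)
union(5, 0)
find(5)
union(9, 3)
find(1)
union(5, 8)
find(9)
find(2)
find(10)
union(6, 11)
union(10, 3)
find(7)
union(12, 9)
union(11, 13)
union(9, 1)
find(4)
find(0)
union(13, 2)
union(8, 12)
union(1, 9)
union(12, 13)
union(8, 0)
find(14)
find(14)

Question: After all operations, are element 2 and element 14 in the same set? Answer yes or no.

Step 1: union(8, 0) -> merged; set of 8 now {0, 8}
Step 2: union(5, 0) -> merged; set of 5 now {0, 5, 8}
Step 3: find(5) -> no change; set of 5 is {0, 5, 8}
Step 4: union(9, 3) -> merged; set of 9 now {3, 9}
Step 5: find(1) -> no change; set of 1 is {1}
Step 6: union(5, 8) -> already same set; set of 5 now {0, 5, 8}
Step 7: find(9) -> no change; set of 9 is {3, 9}
Step 8: find(2) -> no change; set of 2 is {2}
Step 9: find(10) -> no change; set of 10 is {10}
Step 10: union(6, 11) -> merged; set of 6 now {6, 11}
Step 11: union(10, 3) -> merged; set of 10 now {3, 9, 10}
Step 12: find(7) -> no change; set of 7 is {7}
Step 13: union(12, 9) -> merged; set of 12 now {3, 9, 10, 12}
Step 14: union(11, 13) -> merged; set of 11 now {6, 11, 13}
Step 15: union(9, 1) -> merged; set of 9 now {1, 3, 9, 10, 12}
Step 16: find(4) -> no change; set of 4 is {4}
Step 17: find(0) -> no change; set of 0 is {0, 5, 8}
Step 18: union(13, 2) -> merged; set of 13 now {2, 6, 11, 13}
Step 19: union(8, 12) -> merged; set of 8 now {0, 1, 3, 5, 8, 9, 10, 12}
Step 20: union(1, 9) -> already same set; set of 1 now {0, 1, 3, 5, 8, 9, 10, 12}
Step 21: union(12, 13) -> merged; set of 12 now {0, 1, 2, 3, 5, 6, 8, 9, 10, 11, 12, 13}
Step 22: union(8, 0) -> already same set; set of 8 now {0, 1, 2, 3, 5, 6, 8, 9, 10, 11, 12, 13}
Step 23: find(14) -> no change; set of 14 is {14}
Step 24: find(14) -> no change; set of 14 is {14}
Set of 2: {0, 1, 2, 3, 5, 6, 8, 9, 10, 11, 12, 13}; 14 is not a member.

Answer: no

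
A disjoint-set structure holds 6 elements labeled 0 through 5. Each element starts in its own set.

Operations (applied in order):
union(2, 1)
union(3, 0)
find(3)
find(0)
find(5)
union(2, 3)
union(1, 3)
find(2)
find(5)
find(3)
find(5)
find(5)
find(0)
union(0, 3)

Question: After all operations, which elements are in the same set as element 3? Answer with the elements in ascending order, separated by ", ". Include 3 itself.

Answer: 0, 1, 2, 3

Derivation:
Step 1: union(2, 1) -> merged; set of 2 now {1, 2}
Step 2: union(3, 0) -> merged; set of 3 now {0, 3}
Step 3: find(3) -> no change; set of 3 is {0, 3}
Step 4: find(0) -> no change; set of 0 is {0, 3}
Step 5: find(5) -> no change; set of 5 is {5}
Step 6: union(2, 3) -> merged; set of 2 now {0, 1, 2, 3}
Step 7: union(1, 3) -> already same set; set of 1 now {0, 1, 2, 3}
Step 8: find(2) -> no change; set of 2 is {0, 1, 2, 3}
Step 9: find(5) -> no change; set of 5 is {5}
Step 10: find(3) -> no change; set of 3 is {0, 1, 2, 3}
Step 11: find(5) -> no change; set of 5 is {5}
Step 12: find(5) -> no change; set of 5 is {5}
Step 13: find(0) -> no change; set of 0 is {0, 1, 2, 3}
Step 14: union(0, 3) -> already same set; set of 0 now {0, 1, 2, 3}
Component of 3: {0, 1, 2, 3}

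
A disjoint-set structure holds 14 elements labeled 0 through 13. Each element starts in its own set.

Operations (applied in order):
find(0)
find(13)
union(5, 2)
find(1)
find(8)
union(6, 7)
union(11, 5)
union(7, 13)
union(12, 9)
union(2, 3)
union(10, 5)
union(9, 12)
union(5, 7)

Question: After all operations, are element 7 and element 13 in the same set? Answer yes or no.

Answer: yes

Derivation:
Step 1: find(0) -> no change; set of 0 is {0}
Step 2: find(13) -> no change; set of 13 is {13}
Step 3: union(5, 2) -> merged; set of 5 now {2, 5}
Step 4: find(1) -> no change; set of 1 is {1}
Step 5: find(8) -> no change; set of 8 is {8}
Step 6: union(6, 7) -> merged; set of 6 now {6, 7}
Step 7: union(11, 5) -> merged; set of 11 now {2, 5, 11}
Step 8: union(7, 13) -> merged; set of 7 now {6, 7, 13}
Step 9: union(12, 9) -> merged; set of 12 now {9, 12}
Step 10: union(2, 3) -> merged; set of 2 now {2, 3, 5, 11}
Step 11: union(10, 5) -> merged; set of 10 now {2, 3, 5, 10, 11}
Step 12: union(9, 12) -> already same set; set of 9 now {9, 12}
Step 13: union(5, 7) -> merged; set of 5 now {2, 3, 5, 6, 7, 10, 11, 13}
Set of 7: {2, 3, 5, 6, 7, 10, 11, 13}; 13 is a member.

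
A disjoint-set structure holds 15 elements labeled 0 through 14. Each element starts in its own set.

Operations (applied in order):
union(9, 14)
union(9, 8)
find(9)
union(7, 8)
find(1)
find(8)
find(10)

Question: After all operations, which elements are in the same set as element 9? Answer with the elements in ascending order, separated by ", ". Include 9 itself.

Step 1: union(9, 14) -> merged; set of 9 now {9, 14}
Step 2: union(9, 8) -> merged; set of 9 now {8, 9, 14}
Step 3: find(9) -> no change; set of 9 is {8, 9, 14}
Step 4: union(7, 8) -> merged; set of 7 now {7, 8, 9, 14}
Step 5: find(1) -> no change; set of 1 is {1}
Step 6: find(8) -> no change; set of 8 is {7, 8, 9, 14}
Step 7: find(10) -> no change; set of 10 is {10}
Component of 9: {7, 8, 9, 14}

Answer: 7, 8, 9, 14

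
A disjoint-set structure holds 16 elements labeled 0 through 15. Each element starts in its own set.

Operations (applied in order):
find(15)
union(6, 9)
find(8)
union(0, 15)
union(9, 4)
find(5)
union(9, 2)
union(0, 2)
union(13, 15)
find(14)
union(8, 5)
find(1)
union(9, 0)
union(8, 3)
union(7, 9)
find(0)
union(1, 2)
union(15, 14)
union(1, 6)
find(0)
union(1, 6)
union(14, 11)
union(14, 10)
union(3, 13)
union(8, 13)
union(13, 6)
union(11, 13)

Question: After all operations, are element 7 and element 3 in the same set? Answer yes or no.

Step 1: find(15) -> no change; set of 15 is {15}
Step 2: union(6, 9) -> merged; set of 6 now {6, 9}
Step 3: find(8) -> no change; set of 8 is {8}
Step 4: union(0, 15) -> merged; set of 0 now {0, 15}
Step 5: union(9, 4) -> merged; set of 9 now {4, 6, 9}
Step 6: find(5) -> no change; set of 5 is {5}
Step 7: union(9, 2) -> merged; set of 9 now {2, 4, 6, 9}
Step 8: union(0, 2) -> merged; set of 0 now {0, 2, 4, 6, 9, 15}
Step 9: union(13, 15) -> merged; set of 13 now {0, 2, 4, 6, 9, 13, 15}
Step 10: find(14) -> no change; set of 14 is {14}
Step 11: union(8, 5) -> merged; set of 8 now {5, 8}
Step 12: find(1) -> no change; set of 1 is {1}
Step 13: union(9, 0) -> already same set; set of 9 now {0, 2, 4, 6, 9, 13, 15}
Step 14: union(8, 3) -> merged; set of 8 now {3, 5, 8}
Step 15: union(7, 9) -> merged; set of 7 now {0, 2, 4, 6, 7, 9, 13, 15}
Step 16: find(0) -> no change; set of 0 is {0, 2, 4, 6, 7, 9, 13, 15}
Step 17: union(1, 2) -> merged; set of 1 now {0, 1, 2, 4, 6, 7, 9, 13, 15}
Step 18: union(15, 14) -> merged; set of 15 now {0, 1, 2, 4, 6, 7, 9, 13, 14, 15}
Step 19: union(1, 6) -> already same set; set of 1 now {0, 1, 2, 4, 6, 7, 9, 13, 14, 15}
Step 20: find(0) -> no change; set of 0 is {0, 1, 2, 4, 6, 7, 9, 13, 14, 15}
Step 21: union(1, 6) -> already same set; set of 1 now {0, 1, 2, 4, 6, 7, 9, 13, 14, 15}
Step 22: union(14, 11) -> merged; set of 14 now {0, 1, 2, 4, 6, 7, 9, 11, 13, 14, 15}
Step 23: union(14, 10) -> merged; set of 14 now {0, 1, 2, 4, 6, 7, 9, 10, 11, 13, 14, 15}
Step 24: union(3, 13) -> merged; set of 3 now {0, 1, 2, 3, 4, 5, 6, 7, 8, 9, 10, 11, 13, 14, 15}
Step 25: union(8, 13) -> already same set; set of 8 now {0, 1, 2, 3, 4, 5, 6, 7, 8, 9, 10, 11, 13, 14, 15}
Step 26: union(13, 6) -> already same set; set of 13 now {0, 1, 2, 3, 4, 5, 6, 7, 8, 9, 10, 11, 13, 14, 15}
Step 27: union(11, 13) -> already same set; set of 11 now {0, 1, 2, 3, 4, 5, 6, 7, 8, 9, 10, 11, 13, 14, 15}
Set of 7: {0, 1, 2, 3, 4, 5, 6, 7, 8, 9, 10, 11, 13, 14, 15}; 3 is a member.

Answer: yes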